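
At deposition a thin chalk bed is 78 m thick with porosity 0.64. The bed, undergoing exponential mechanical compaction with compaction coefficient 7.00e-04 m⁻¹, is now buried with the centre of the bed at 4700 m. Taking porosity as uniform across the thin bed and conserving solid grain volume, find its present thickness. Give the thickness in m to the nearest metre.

29 m

Working in km (1 km = 1000 m; k in km⁻¹ = k in m⁻¹ × 1000):
Porosity at 4.7 km: phi = 0.64·exp(−0.7×4.7) = 0.0238
Solid-volume conservation: h(1−phi) = h₀(1−phi₀) ⇒ h = h₀·(1−phi₀)/(1−phi)
h = 0.078 × (1 − 0.64)/(1 − 0.0238) = 0.078 × 0.3688 = 0.0288 km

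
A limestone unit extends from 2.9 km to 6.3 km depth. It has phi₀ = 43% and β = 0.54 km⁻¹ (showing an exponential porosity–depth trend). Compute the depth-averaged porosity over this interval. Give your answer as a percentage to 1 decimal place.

4.1%

⟨phi⟩ = (1/(Z₂−Z₁)) ∫ phi₀ e^(−βZ) dZ = phi₀·(e^(−β·Z₁) − e^(−β·Z₂)) / (β·(Z₂−Z₁))
e^(−0.54×2.9) = 0.2089; e^(−0.54×6.3) = 0.0333
⟨phi⟩ = 0.43 × (0.2089 − 0.0333) / (0.54 × 3.4) = 0.43 × 0.0956 = 0.0411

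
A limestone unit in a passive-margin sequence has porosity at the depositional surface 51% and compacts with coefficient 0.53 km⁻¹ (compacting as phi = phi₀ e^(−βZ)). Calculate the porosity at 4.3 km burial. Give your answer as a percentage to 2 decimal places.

5.22%

phi = phi₀·exp(−β·Z) = 0.51 × exp(−0.53 × 4.3) = 0.51 × exp(−2.279)
  = 0.51 × 0.1024 = 0.0522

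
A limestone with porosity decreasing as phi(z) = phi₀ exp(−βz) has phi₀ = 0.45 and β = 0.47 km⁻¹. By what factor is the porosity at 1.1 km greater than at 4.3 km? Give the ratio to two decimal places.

phi(z₁)/phi(z₂) = e^(−β·z₁)/e^(−β·z₂) = e^{β(z₂−z₁)}
= exp(0.47 × 3.2) = exp(1.504) = 4.4997

4.50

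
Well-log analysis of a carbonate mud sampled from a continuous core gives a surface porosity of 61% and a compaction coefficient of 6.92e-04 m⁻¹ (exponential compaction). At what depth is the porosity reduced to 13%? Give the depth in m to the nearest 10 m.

2230 m

Working in km (1 km = 1000 m; β in km⁻¹ = β in m⁻¹ × 1000):
Invert Athy's law: d = ln(φ₀/φ) / β
d = ln(0.61/0.13) / 0.692 = ln(4.692) / 0.692 = 1.5459 / 0.692 = 2.234 km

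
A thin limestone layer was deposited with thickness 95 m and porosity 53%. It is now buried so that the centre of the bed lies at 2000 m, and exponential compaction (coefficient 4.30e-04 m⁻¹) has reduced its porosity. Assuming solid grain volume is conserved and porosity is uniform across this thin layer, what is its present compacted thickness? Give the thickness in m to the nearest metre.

Working in km (1 km = 1000 m; k in km⁻¹ = k in m⁻¹ × 1000):
Porosity at 2 km: φ = 0.53·exp(−0.43×2) = 0.2243
Solid-volume conservation: h(1−φ) = h₀(1−φ₀) ⇒ h = h₀·(1−φ₀)/(1−φ)
h = 0.095 × (1 − 0.53)/(1 − 0.2243) = 0.095 × 0.6059 = 0.0576 km

58 m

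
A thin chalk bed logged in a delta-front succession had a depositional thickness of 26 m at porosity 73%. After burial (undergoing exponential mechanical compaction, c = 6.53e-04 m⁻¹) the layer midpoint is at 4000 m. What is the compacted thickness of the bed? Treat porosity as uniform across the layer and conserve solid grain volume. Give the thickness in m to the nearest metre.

Working in km (1 km = 1000 m; c in km⁻¹ = c in m⁻¹ × 1000):
Porosity at 4 km: φ = 0.73·exp(−0.653×4) = 0.0536
Solid-volume conservation: h(1−φ) = h₀(1−φ₀) ⇒ h = h₀·(1−φ₀)/(1−φ)
h = 0.026 × (1 − 0.73)/(1 − 0.0536) = 0.026 × 0.2853 = 0.0074 km

7 m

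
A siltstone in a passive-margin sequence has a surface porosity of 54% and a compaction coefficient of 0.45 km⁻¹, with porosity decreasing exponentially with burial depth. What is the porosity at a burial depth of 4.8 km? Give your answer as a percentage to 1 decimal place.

n = n₀·exp(−c·Z) = 0.54 × exp(−0.45 × 4.8) = 0.54 × exp(−2.16)
  = 0.54 × 0.1153 = 0.0623

6.2%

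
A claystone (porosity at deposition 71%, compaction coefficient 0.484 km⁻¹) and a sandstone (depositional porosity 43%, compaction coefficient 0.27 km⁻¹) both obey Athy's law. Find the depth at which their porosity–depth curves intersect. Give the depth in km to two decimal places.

2.34 km

Set φ₀ₐ e^(−cₐZ) = φ₀ᵦ e^(−cᵦZ) ⇒ ln(φ₀ₐ/φ₀ᵦ) = (cₐ − cᵦ)·Z
Z = ln(0.71/0.43) / (0.484 − 0.27) = 0.5015 / 0.214 = 2.343 km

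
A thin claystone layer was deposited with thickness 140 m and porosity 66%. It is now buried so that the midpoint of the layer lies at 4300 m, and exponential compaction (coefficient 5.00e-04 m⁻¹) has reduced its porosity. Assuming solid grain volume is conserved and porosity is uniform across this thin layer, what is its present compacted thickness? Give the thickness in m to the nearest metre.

Working in km (1 km = 1000 m; c in km⁻¹ = c in m⁻¹ × 1000):
Porosity at 4.3 km: phi = 0.66·exp(−0.5×4.3) = 0.0769
Solid-volume conservation: h(1−phi) = h₀(1−phi₀) ⇒ h = h₀·(1−phi₀)/(1−phi)
h = 0.14 × (1 − 0.66)/(1 − 0.0769) = 0.14 × 0.3683 = 0.0516 km

52 m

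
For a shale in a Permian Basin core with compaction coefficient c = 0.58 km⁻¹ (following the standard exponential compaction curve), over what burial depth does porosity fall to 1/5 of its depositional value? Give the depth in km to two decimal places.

2.77 km

φ/φ₀ = 1/5 ⇒ exp(−c·Z) = 1/5 ⇒ Z = ln(5) / c
Z = 1.6094 / 0.58 = 2.775 km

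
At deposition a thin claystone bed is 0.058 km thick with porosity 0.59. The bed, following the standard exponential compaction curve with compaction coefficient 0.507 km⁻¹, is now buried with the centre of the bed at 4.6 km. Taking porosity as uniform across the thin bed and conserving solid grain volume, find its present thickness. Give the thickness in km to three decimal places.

Porosity at 4.6 km: n = 0.59·exp(−0.507×4.6) = 0.0573
Solid-volume conservation: h(1−n) = h₀(1−n₀) ⇒ h = h₀·(1−n₀)/(1−n)
h = 0.058 × (1 − 0.59)/(1 − 0.0573) = 0.058 × 0.4349 = 0.0252 km

0.025 km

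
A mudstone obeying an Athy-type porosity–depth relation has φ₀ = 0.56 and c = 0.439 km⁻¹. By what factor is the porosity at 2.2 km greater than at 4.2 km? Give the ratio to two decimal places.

2.41

φ(d₁)/φ(d₂) = e^(−c·d₁)/e^(−c·d₂) = e^{c(d₂−d₁)}
= exp(0.439 × 2) = exp(0.878) = 2.4061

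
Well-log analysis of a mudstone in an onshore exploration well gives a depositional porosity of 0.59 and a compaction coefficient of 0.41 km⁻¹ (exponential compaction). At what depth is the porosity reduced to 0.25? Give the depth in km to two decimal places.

Invert Athy's law: d = ln(phi₀/phi) / c
d = ln(0.59/0.25) / 0.41 = ln(2.36) / 0.41 = 0.8587 / 0.41 = 2.094 km

2.09 km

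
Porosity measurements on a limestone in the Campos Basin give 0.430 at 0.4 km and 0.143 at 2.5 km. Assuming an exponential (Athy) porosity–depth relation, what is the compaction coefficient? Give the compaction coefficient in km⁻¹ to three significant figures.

0.524 km⁻¹

Athy: phi(d) = phi₀ e^(−βd) ⇒ phi₁/phi₂ = e^{β(d₂−d₁)} ⇒ β = ln(phi₁/phi₂)/(d₂−d₁)
β = ln(0.43/0.143) / (2.5 − 0.4) = ln(3.007) / 2.1 = 1.1009 / 2.1 = 0.5243 km⁻¹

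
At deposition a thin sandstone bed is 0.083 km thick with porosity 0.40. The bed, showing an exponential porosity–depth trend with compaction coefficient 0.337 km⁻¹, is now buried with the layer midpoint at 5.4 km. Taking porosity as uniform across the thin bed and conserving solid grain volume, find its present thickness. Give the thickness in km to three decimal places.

Porosity at 5.4 km: phi = 0.4·exp(−0.337×5.4) = 0.0648
Solid-volume conservation: h(1−phi) = h₀(1−phi₀) ⇒ h = h₀·(1−phi₀)/(1−phi)
h = 0.083 × (1 − 0.4)/(1 − 0.0648) = 0.083 × 0.6416 = 0.0533 km

0.053 km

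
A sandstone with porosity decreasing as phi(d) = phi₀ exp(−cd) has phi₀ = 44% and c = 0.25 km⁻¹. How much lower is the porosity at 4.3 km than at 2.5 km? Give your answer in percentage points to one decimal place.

8.5 percentage points

phi(2.5) = 0.44·e^(−0.25×2.5) = 0.2355
phi(4.3) = 0.44·e^(−0.25×4.3) = 0.1502
Δphi = 0.2355 − 0.1502 = 0.0853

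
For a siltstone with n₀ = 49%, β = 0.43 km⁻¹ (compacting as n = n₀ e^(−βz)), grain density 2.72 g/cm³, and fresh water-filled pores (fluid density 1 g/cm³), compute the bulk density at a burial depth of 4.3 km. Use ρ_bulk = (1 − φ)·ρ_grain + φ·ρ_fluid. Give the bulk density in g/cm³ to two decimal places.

2.59 g/cm³

Porosity at depth: n = 0.49·exp(−0.43×4.3) = 0.49×0.1574 = 0.0771
Bulk density: ρ_b = (1−n)ρ_g + n·ρ_f = 0.9229×2.72 + 0.0771×1
       = 2.510 + 0.077 = 2.587 g/cm³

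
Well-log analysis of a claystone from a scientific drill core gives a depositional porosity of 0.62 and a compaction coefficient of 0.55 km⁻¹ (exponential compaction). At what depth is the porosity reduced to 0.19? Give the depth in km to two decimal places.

Invert Athy's law: Z = ln(n₀/n) / c
Z = ln(0.62/0.19) / 0.55 = ln(3.263) / 0.55 = 1.1827 / 0.55 = 2.150 km

2.15 km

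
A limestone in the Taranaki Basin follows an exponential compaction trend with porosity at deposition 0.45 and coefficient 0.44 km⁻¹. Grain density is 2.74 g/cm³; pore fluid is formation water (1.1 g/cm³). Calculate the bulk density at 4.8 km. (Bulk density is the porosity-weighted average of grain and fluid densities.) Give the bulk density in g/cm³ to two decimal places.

2.65 g/cm³

Porosity at depth: n = 0.45·exp(−0.44×4.8) = 0.45×0.1210 = 0.0544
Bulk density: ρ_b = (1−n)ρ_g + n·ρ_f = 0.9456×2.74 + 0.0544×1.1
       = 2.591 + 0.060 = 2.651 g/cm³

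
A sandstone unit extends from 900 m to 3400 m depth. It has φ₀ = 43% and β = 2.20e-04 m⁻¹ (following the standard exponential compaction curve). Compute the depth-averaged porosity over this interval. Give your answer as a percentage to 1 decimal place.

27.1%

Working in km (1 km = 1000 m; β in km⁻¹ = β in m⁻¹ × 1000):
⟨φ⟩ = (1/(d₂−d₁)) ∫ φ₀ e^(−βd) dd = φ₀·(e^(−β·d₁) − e^(−β·d₂)) / (β·(d₂−d₁))
e^(−0.22×0.9) = 0.8204; e^(−0.22×3.4) = 0.4733
⟨φ⟩ = 0.43 × (0.8204 − 0.4733) / (0.22 × 2.5) = 0.43 × 0.6310 = 0.2713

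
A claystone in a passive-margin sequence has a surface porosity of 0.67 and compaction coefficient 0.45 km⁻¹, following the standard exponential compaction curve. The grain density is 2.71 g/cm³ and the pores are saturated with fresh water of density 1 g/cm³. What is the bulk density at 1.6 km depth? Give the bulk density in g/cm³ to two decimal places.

2.15 g/cm³

Porosity at depth: φ = 0.67·exp(−0.45×1.6) = 0.67×0.4868 = 0.3261
Bulk density: ρ_b = (1−φ)ρ_g + φ·ρ_f = 0.6739×2.71 + 0.3261×1
       = 1.826 + 0.326 = 2.152 g/cm³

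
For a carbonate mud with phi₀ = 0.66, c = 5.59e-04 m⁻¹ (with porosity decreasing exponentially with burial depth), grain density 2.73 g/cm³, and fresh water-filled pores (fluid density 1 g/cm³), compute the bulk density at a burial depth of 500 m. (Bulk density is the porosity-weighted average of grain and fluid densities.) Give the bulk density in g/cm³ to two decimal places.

1.87 g/cm³

Working in km (1 km = 1000 m; c in km⁻¹ = c in m⁻¹ × 1000):
Porosity at depth: phi = 0.66·exp(−0.559×0.5) = 0.66×0.7562 = 0.4991
Bulk density: ρ_b = (1−phi)ρ_g + phi·ρ_f = 0.5009×2.73 + 0.4991×1
       = 1.368 + 0.499 = 1.867 g/cm³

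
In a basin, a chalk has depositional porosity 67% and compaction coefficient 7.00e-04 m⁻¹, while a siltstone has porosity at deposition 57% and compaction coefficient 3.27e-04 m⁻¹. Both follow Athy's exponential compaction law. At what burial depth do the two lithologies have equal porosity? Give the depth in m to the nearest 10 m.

Working in km (1 km = 1000 m; c in km⁻¹ = c in m⁻¹ × 1000):
Set φ₀ₐ e^(−cₐd) = φ₀ᵦ e^(−cᵦd) ⇒ ln(φ₀ₐ/φ₀ᵦ) = (cₐ − cᵦ)·d
d = ln(0.67/0.57) / (0.7 − 0.327) = 0.1616 / 0.373 = 0.433 km

430 m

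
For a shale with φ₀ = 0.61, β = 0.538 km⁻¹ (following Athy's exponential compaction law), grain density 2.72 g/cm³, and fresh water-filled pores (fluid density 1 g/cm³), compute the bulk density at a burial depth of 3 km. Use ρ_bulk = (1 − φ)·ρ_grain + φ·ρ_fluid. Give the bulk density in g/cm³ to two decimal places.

Porosity at depth: φ = 0.61·exp(−0.538×3) = 0.61×0.1991 = 0.1214
Bulk density: ρ_b = (1−φ)ρ_g + φ·ρ_f = 0.8786×2.72 + 0.1214×1
       = 2.390 + 0.121 = 2.511 g/cm³

2.51 g/cm³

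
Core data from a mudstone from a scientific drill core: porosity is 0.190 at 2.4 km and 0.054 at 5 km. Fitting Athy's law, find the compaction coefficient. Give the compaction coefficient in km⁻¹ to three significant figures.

Athy: φ(d) = φ₀ e^(−kd) ⇒ φ₁/φ₂ = e^{k(d₂−d₁)} ⇒ k = ln(φ₁/φ₂)/(d₂−d₁)
k = ln(0.19/0.054) / (5 − 2.4) = ln(3.519) / 2.6 = 1.2580 / 2.6 = 0.4839 km⁻¹

0.484 km⁻¹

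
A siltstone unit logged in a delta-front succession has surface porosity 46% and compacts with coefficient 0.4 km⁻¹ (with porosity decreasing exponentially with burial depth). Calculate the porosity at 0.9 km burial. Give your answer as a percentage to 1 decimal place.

phi = phi₀·exp(−β·d) = 0.46 × exp(−0.4 × 0.9) = 0.46 × exp(−0.36)
  = 0.46 × 0.6977 = 0.3209

32.1%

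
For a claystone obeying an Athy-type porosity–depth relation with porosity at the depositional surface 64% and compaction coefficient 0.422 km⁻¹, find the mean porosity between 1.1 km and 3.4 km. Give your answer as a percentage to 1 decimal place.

25.7%

⟨n⟩ = (1/(z₂−z₁)) ∫ n₀ e^(−cz) dz = n₀·(e^(−c·z₁) − e^(−c·z₂)) / (c·(z₂−z₁))
e^(−0.422×1.1) = 0.6286; e^(−0.422×3.4) = 0.2382
⟨n⟩ = 0.64 × (0.6286 − 0.2382) / (0.422 × 2.3) = 0.64 × 0.4023 = 0.2575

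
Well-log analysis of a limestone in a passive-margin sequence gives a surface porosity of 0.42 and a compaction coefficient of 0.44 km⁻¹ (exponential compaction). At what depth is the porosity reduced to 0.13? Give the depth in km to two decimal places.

Invert Athy's law: d = ln(n₀/n) / k
d = ln(0.42/0.13) / 0.44 = ln(3.231) / 0.44 = 1.1727 / 0.44 = 2.665 km

2.67 km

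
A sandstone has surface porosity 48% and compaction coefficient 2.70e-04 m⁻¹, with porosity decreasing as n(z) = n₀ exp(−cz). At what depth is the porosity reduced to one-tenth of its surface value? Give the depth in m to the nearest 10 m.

Working in km (1 km = 1000 m; c in km⁻¹ = c in m⁻¹ × 1000):
n/n₀ = 1/10 ⇒ exp(−c·z) = 1/10 ⇒ z = ln(10) / c
z = 2.3026 / 0.27 = 8.528 km

8530 m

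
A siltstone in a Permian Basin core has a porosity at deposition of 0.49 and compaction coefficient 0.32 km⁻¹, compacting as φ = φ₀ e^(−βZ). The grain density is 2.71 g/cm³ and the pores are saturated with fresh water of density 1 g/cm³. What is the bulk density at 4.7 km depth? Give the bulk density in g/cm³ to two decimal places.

2.52 g/cm³

Porosity at depth: φ = 0.49·exp(−0.32×4.7) = 0.49×0.2222 = 0.1089
Bulk density: ρ_b = (1−φ)ρ_g + φ·ρ_f = 0.8911×2.71 + 0.1089×1
       = 2.415 + 0.109 = 2.524 g/cm³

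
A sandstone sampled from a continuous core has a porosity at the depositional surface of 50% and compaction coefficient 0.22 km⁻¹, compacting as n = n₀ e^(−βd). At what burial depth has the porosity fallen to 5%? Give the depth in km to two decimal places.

10.47 km

Invert Athy's law: d = ln(n₀/n) / β
d = ln(0.5/0.05) / 0.22 = ln(10) / 0.22 = 2.3026 / 0.22 = 10.466 km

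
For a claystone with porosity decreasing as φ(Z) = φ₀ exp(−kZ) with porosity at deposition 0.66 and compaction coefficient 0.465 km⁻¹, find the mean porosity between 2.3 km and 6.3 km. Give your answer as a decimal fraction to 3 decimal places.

⟨φ⟩ = (1/(Z₂−Z₁)) ∫ φ₀ e^(−kZ) dZ = φ₀·(e^(−k·Z₁) − e^(−k·Z₂)) / (k·(Z₂−Z₁))
e^(−0.465×2.3) = 0.3432; e^(−0.465×6.3) = 0.0534
⟨φ⟩ = 0.66 × (0.3432 − 0.0534) / (0.465 × 4) = 0.66 × 0.1558 = 0.1028

0.103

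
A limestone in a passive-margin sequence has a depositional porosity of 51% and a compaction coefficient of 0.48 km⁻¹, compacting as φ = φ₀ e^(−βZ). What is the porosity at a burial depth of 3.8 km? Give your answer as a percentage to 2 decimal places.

φ = φ₀·exp(−β·Z) = 0.51 × exp(−0.48 × 3.8) = 0.51 × exp(−1.824)
  = 0.51 × 0.1614 = 0.0823

8.23%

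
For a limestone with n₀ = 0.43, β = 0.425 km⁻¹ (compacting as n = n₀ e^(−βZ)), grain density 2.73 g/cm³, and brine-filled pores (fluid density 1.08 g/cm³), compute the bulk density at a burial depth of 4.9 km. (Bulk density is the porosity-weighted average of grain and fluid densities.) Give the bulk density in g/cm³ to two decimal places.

Porosity at depth: n = 0.43·exp(−0.425×4.9) = 0.43×0.1246 = 0.0536
Bulk density: ρ_b = (1−n)ρ_g + n·ρ_f = 0.9464×2.73 + 0.0536×1.08
       = 2.584 + 0.058 = 2.642 g/cm³

2.64 g/cm³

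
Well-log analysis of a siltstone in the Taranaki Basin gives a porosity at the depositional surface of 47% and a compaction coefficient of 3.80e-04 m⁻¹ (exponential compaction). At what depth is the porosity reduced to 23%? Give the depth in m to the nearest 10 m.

Working in km (1 km = 1000 m; k in km⁻¹ = k in m⁻¹ × 1000):
Invert Athy's law: Z = ln(φ₀/φ) / k
Z = ln(0.47/0.23) / 0.38 = ln(2.043) / 0.38 = 0.7147 / 0.38 = 1.881 km

1880 m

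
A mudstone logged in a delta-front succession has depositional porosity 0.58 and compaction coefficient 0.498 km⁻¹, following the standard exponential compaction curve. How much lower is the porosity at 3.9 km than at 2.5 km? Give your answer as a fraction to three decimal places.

0.084

φ(2.5) = 0.58·e^(−0.498×2.5) = 0.1670
φ(3.9) = 0.58·e^(−0.498×3.9) = 0.0832
Δφ = 0.1670 − 0.0832 = 0.0838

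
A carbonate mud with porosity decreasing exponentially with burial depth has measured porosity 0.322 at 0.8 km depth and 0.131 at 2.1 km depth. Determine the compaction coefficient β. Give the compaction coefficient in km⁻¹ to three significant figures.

0.692 km⁻¹

Athy: phi(d) = phi₀ e^(−βd) ⇒ phi₁/phi₂ = e^{β(d₂−d₁)} ⇒ β = ln(phi₁/phi₂)/(d₂−d₁)
β = ln(0.322/0.131) / (2.1 − 0.8) = ln(2.458) / 1.3 = 0.8994 / 1.3 = 0.6918 km⁻¹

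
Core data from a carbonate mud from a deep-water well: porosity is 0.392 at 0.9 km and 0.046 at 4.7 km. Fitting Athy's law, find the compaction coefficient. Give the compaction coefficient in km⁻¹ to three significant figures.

Athy: phi(z) = phi₀ e^(−cz) ⇒ phi₁/phi₂ = e^{c(z₂−z₁)} ⇒ c = ln(phi₁/phi₂)/(z₂−z₁)
c = ln(0.392/0.046) / (4.7 − 0.9) = ln(8.522) / 3.8 = 2.1426 / 3.8 = 0.5638 km⁻¹

0.564 km⁻¹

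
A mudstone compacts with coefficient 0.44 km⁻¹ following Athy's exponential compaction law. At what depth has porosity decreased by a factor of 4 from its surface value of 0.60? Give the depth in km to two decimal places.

phi/phi₀ = 1/4 ⇒ exp(−c·z) = 1/4 ⇒ z = ln(4) / c
z = 1.3863 / 0.44 = 3.151 km

3.15 km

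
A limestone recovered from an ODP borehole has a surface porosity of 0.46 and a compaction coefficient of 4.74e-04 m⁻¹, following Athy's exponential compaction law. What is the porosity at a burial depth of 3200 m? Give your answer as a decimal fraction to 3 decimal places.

0.101

Working in km (1 km = 1000 m; k in km⁻¹ = k in m⁻¹ × 1000):
n = n₀·exp(−k·Z) = 0.46 × exp(−0.474 × 3.2) = 0.46 × exp(−1.517)
  = 0.46 × 0.2194 = 0.1009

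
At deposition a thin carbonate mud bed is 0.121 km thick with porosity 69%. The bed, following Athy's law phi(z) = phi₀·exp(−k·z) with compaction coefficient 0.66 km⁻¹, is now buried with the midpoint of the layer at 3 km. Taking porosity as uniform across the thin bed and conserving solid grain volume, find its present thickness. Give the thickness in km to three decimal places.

0.041 km

Porosity at 3 km: phi = 0.69·exp(−0.66×3) = 0.0953
Solid-volume conservation: h(1−phi) = h₀(1−phi₀) ⇒ h = h₀·(1−phi₀)/(1−phi)
h = 0.121 × (1 − 0.69)/(1 − 0.0953) = 0.121 × 0.3426 = 0.0415 km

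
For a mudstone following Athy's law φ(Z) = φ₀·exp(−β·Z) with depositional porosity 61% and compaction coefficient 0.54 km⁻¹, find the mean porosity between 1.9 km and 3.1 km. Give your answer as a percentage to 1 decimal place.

⟨φ⟩ = (1/(Z₂−Z₁)) ∫ φ₀ e^(−βZ) dZ = φ₀·(e^(−β·Z₁) − e^(−β·Z₂)) / (β·(Z₂−Z₁))
e^(−0.54×1.9) = 0.3584; e^(−0.54×3.1) = 0.1875
⟨φ⟩ = 0.61 × (0.3584 − 0.1875) / (0.54 × 1.2) = 0.61 × 0.2638 = 0.1609

16.1%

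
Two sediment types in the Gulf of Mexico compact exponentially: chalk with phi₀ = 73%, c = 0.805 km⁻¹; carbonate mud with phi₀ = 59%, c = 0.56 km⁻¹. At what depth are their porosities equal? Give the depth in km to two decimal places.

Set phi₀ₐ e^(−cₐd) = phi₀ᵦ e^(−cᵦd) ⇒ ln(phi₀ₐ/phi₀ᵦ) = (cₐ − cᵦ)·d
d = ln(0.73/0.59) / (0.805 − 0.56) = 0.2129 / 0.245 = 0.869 km

0.87 km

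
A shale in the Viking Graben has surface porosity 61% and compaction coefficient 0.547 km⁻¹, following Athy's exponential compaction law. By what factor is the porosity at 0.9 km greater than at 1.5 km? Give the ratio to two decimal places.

1.39

φ(Z₁)/φ(Z₂) = e^(−k·Z₁)/e^(−k·Z₂) = e^{k(Z₂−Z₁)}
= exp(0.547 × 0.6) = exp(0.3282) = 1.3885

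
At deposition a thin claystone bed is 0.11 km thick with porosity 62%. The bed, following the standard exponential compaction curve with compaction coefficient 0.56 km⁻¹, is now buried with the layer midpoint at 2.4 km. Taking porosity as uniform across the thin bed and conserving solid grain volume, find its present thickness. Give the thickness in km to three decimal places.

0.050 km

Porosity at 2.4 km: φ = 0.62·exp(−0.56×2.4) = 0.1617
Solid-volume conservation: h(1−φ) = h₀(1−φ₀) ⇒ h = h₀·(1−φ₀)/(1−φ)
h = 0.11 × (1 − 0.62)/(1 − 0.1617) = 0.11 × 0.4533 = 0.0499 km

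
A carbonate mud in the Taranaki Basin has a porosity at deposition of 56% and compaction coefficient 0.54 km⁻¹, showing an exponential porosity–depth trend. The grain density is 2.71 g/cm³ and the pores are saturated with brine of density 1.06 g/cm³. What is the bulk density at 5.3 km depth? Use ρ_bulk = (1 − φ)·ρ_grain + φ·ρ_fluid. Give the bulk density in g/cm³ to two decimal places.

Porosity at depth: phi = 0.56·exp(−0.54×5.3) = 0.56×0.0572 = 0.0320
Bulk density: ρ_b = (1−phi)ρ_g + phi·ρ_f = 0.9680×2.71 + 0.0320×1.06
       = 2.623 + 0.034 = 2.657 g/cm³

2.66 g/cm³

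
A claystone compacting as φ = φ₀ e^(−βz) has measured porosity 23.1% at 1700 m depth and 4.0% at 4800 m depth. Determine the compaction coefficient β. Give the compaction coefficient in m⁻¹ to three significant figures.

Working in km (1 km = 1000 m; β in km⁻¹ = β in m⁻¹ × 1000):
Athy: φ(z) = φ₀ e^(−βz) ⇒ φ₁/φ₂ = e^{β(z₂−z₁)} ⇒ β = ln(φ₁/φ₂)/(z₂−z₁)
β = ln(0.231/0.04) / (4.8 − 1.7) = ln(5.775) / 3.1 = 1.7535 / 3.1 = 0.5657 km⁻¹

0.000566 m⁻¹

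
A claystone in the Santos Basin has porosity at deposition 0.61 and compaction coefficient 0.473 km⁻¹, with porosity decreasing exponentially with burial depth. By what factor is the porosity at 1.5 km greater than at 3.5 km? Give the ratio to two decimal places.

φ(d₁)/φ(d₂) = e^(−β·d₁)/e^(−β·d₂) = e^{β(d₂−d₁)}
= exp(0.473 × 2) = exp(0.946) = 2.5754

2.58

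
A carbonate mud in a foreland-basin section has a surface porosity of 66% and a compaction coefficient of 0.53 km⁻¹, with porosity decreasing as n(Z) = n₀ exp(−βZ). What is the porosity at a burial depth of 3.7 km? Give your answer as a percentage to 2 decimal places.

9.29%

n = n₀·exp(−β·Z) = 0.66 × exp(−0.53 × 3.7) = 0.66 × exp(−1.961)
  = 0.66 × 0.1407 = 0.0929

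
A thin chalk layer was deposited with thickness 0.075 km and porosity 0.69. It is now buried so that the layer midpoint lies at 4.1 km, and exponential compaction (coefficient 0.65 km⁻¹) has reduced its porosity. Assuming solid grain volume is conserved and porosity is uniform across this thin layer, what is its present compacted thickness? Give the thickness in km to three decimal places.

0.024 km

Porosity at 4.1 km: n = 0.69·exp(−0.65×4.1) = 0.0480
Solid-volume conservation: h(1−n) = h₀(1−n₀) ⇒ h = h₀·(1−n₀)/(1−n)
h = 0.075 × (1 − 0.69)/(1 − 0.0480) = 0.075 × 0.3256 = 0.0244 km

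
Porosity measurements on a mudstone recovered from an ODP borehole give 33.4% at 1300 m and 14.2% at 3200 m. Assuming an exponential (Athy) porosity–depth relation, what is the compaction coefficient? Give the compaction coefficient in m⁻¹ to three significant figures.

Working in km (1 km = 1000 m; β in km⁻¹ = β in m⁻¹ × 1000):
Athy: φ(Z) = φ₀ e^(−βZ) ⇒ φ₁/φ₂ = e^{β(Z₂−Z₁)} ⇒ β = ln(φ₁/φ₂)/(Z₂−Z₁)
β = ln(0.334/0.142) / (3.2 − 1.3) = ln(2.352) / 1.9 = 0.8553 / 1.9 = 0.4502 km⁻¹

0.000450 m⁻¹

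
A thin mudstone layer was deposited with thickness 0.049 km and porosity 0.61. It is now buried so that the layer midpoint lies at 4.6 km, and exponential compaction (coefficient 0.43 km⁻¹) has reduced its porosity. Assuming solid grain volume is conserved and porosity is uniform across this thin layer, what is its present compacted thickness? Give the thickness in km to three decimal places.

Porosity at 4.6 km: φ = 0.61·exp(−0.43×4.6) = 0.0844
Solid-volume conservation: h(1−φ) = h₀(1−φ₀) ⇒ h = h₀·(1−φ₀)/(1−φ)
h = 0.049 × (1 − 0.61)/(1 − 0.0844) = 0.049 × 0.4259 = 0.0209 km

0.021 km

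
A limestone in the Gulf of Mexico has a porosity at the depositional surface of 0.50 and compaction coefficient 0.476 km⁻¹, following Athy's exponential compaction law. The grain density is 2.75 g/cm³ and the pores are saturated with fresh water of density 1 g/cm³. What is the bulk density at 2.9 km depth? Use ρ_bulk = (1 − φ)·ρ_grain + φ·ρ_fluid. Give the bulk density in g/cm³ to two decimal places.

Porosity at depth: φ = 0.5·exp(−0.476×2.9) = 0.5×0.2515 = 0.1257
Bulk density: ρ_b = (1−φ)ρ_g + φ·ρ_f = 0.8743×2.75 + 0.1257×1
       = 2.404 + 0.126 = 2.530 g/cm³

2.53 g/cm³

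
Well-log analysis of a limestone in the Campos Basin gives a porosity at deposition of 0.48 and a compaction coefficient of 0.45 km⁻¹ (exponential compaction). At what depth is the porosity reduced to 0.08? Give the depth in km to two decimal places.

3.98 km

Invert Athy's law: d = ln(φ₀/φ) / c
d = ln(0.48/0.08) / 0.45 = ln(6) / 0.45 = 1.7918 / 0.45 = 3.982 km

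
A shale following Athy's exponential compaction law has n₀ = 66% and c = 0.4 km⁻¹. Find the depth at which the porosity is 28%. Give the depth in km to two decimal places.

Invert Athy's law: z = ln(n₀/n) / c
z = ln(0.66/0.28) / 0.4 = ln(2.357) / 0.4 = 0.8575 / 0.4 = 2.144 km

2.14 km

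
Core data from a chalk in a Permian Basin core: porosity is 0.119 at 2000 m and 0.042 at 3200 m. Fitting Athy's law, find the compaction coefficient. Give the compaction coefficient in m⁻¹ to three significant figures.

0.000868 m⁻¹

Working in km (1 km = 1000 m; c in km⁻¹ = c in m⁻¹ × 1000):
Athy: n(d) = n₀ e^(−cd) ⇒ n₁/n₂ = e^{c(d₂−d₁)} ⇒ c = ln(n₁/n₂)/(d₂−d₁)
c = ln(0.119/0.042) / (3.2 − 2) = ln(2.833) / 1.2 = 1.0415 / 1.2 = 0.8679 km⁻¹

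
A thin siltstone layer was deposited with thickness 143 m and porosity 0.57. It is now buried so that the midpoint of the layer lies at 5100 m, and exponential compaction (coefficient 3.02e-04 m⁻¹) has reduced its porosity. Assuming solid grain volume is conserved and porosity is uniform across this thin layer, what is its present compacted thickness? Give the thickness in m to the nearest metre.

70 m

Working in km (1 km = 1000 m; k in km⁻¹ = k in m⁻¹ × 1000):
Porosity at 5.1 km: n = 0.57·exp(−0.302×5.1) = 0.1222
Solid-volume conservation: h(1−n) = h₀(1−n₀) ⇒ h = h₀·(1−n₀)/(1−n)
h = 0.143 × (1 − 0.57)/(1 − 0.1222) = 0.143 × 0.4898 = 0.0700 km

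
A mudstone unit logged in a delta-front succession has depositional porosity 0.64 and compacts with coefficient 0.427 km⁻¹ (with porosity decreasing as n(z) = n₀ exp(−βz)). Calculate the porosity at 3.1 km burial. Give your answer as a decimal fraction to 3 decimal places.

0.170

n = n₀·exp(−β·z) = 0.64 × exp(−0.427 × 3.1) = 0.64 × exp(−1.324)
  = 0.64 × 0.2661 = 0.1703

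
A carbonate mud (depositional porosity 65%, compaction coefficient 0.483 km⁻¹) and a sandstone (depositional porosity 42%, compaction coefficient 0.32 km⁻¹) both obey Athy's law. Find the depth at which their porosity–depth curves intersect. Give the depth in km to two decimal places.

2.68 km

Set n₀ₐ e^(−cₐz) = n₀ᵦ e^(−cᵦz) ⇒ ln(n₀ₐ/n₀ᵦ) = (cₐ − cᵦ)·z
z = ln(0.65/0.42) / (0.483 − 0.32) = 0.4367 / 0.163 = 2.679 km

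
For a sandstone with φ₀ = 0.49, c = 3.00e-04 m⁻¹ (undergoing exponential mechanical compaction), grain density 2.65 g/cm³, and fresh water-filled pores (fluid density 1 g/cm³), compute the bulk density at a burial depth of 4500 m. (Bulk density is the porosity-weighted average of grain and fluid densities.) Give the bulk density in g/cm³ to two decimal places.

2.44 g/cm³

Working in km (1 km = 1000 m; c in km⁻¹ = c in m⁻¹ × 1000):
Porosity at depth: φ = 0.49·exp(−0.3×4.5) = 0.49×0.2592 = 0.1270
Bulk density: ρ_b = (1−φ)ρ_g + φ·ρ_f = 0.8730×2.65 + 0.1270×1
       = 2.313 + 0.127 = 2.440 g/cm³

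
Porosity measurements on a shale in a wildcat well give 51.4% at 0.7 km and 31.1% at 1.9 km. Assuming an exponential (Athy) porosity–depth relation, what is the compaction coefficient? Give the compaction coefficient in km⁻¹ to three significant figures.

Athy: φ(z) = φ₀ e^(−kz) ⇒ φ₁/φ₂ = e^{k(z₂−z₁)} ⇒ k = ln(φ₁/φ₂)/(z₂−z₁)
k = ln(0.514/0.311) / (1.9 − 0.7) = ln(1.653) / 1.2 = 0.5024 / 1.2 = 0.4187 km⁻¹

0.419 km⁻¹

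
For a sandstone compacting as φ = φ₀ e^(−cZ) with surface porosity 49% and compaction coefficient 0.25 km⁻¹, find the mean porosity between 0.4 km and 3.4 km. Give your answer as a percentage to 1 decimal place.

31.2%

⟨φ⟩ = (1/(Z₂−Z₁)) ∫ φ₀ e^(−cZ) dZ = φ₀·(e^(−c·Z₁) − e^(−c·Z₂)) / (c·(Z₂−Z₁))
e^(−0.25×0.4) = 0.9048; e^(−0.25×3.4) = 0.4274
⟨φ⟩ = 0.49 × (0.9048 − 0.4274) / (0.25 × 3) = 0.49 × 0.6366 = 0.3119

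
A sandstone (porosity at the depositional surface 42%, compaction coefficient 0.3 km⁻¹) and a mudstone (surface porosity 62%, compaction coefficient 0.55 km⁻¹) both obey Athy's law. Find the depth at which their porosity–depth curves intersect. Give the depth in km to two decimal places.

Set n₀ₐ e^(−kₐd) = n₀ᵦ e^(−kᵦd) ⇒ ln(n₀ₐ/n₀ᵦ) = (kₐ − kᵦ)·d
d = ln(0.42/0.62) / (0.3 − 0.55) = -0.3895 / -0.25 = 1.558 km

1.56 km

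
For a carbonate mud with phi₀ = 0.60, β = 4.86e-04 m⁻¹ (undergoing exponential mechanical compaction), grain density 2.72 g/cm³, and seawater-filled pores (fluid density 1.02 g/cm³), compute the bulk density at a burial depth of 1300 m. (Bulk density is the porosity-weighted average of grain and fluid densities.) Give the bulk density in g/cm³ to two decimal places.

Working in km (1 km = 1000 m; β in km⁻¹ = β in m⁻¹ × 1000):
Porosity at depth: phi = 0.6·exp(−0.486×1.3) = 0.6×0.5316 = 0.3190
Bulk density: ρ_b = (1−phi)ρ_g + phi·ρ_f = 0.6810×2.72 + 0.3190×1.02
       = 1.852 + 0.325 = 2.178 g/cm³

2.18 g/cm³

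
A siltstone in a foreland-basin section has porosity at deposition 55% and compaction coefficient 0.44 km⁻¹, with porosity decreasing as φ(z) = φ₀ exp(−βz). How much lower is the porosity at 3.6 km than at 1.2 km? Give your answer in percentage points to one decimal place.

φ(1.2) = 0.55·e^(−0.44×1.2) = 0.3244
φ(3.6) = 0.55·e^(−0.44×3.6) = 0.1128
Δφ = 0.3244 − 0.1128 = 0.2115

21.2 percentage points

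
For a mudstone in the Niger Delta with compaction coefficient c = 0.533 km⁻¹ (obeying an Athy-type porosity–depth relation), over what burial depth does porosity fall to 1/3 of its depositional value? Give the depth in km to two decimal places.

n/n₀ = 1/3 ⇒ exp(−c·Z) = 1/3 ⇒ Z = ln(3) / c
Z = 1.0986 / 0.533 = 2.061 km

2.06 km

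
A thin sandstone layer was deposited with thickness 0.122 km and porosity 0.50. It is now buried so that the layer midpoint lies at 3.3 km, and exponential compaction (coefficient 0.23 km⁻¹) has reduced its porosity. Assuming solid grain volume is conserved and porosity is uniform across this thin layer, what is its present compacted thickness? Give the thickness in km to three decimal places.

0.080 km

Porosity at 3.3 km: phi = 0.5·exp(−0.23×3.3) = 0.2341
Solid-volume conservation: h(1−phi) = h₀(1−phi₀) ⇒ h = h₀·(1−phi₀)/(1−phi)
h = 0.122 × (1 − 0.5)/(1 − 0.2341) = 0.122 × 0.6528 = 0.0796 km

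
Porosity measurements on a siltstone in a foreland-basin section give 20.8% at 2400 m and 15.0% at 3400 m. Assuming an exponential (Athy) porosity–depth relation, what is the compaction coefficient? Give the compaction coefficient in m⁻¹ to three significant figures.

Working in km (1 km = 1000 m; β in km⁻¹ = β in m⁻¹ × 1000):
Athy: phi(z) = phi₀ e^(−βz) ⇒ phi₁/phi₂ = e^{β(z₂−z₁)} ⇒ β = ln(phi₁/phi₂)/(z₂−z₁)
β = ln(0.208/0.15) / (3.4 − 2.4) = ln(1.387) / 1 = 0.3269 / 1 = 0.3269 km⁻¹

0.000327 m⁻¹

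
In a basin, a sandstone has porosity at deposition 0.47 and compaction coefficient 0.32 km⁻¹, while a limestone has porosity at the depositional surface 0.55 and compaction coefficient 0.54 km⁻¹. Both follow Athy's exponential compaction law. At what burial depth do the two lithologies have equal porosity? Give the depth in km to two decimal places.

0.71 km

Set φ₀ₐ e^(−βₐZ) = φ₀ᵦ e^(−βᵦZ) ⇒ ln(φ₀ₐ/φ₀ᵦ) = (βₐ − βᵦ)·Z
Z = ln(0.47/0.55) / (0.32 − 0.54) = -0.1572 / -0.22 = 0.714 km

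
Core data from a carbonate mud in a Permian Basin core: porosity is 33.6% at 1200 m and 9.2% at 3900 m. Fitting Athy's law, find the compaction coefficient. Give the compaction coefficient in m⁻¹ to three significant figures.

Working in km (1 km = 1000 m; c in km⁻¹ = c in m⁻¹ × 1000):
Athy: n(d) = n₀ e^(−cd) ⇒ n₁/n₂ = e^{c(d₂−d₁)} ⇒ c = ln(n₁/n₂)/(d₂−d₁)
c = ln(0.336/0.092) / (3.9 − 1.2) = ln(3.652) / 2.7 = 1.2953 / 2.7 = 0.4797 km⁻¹

0.000480 m⁻¹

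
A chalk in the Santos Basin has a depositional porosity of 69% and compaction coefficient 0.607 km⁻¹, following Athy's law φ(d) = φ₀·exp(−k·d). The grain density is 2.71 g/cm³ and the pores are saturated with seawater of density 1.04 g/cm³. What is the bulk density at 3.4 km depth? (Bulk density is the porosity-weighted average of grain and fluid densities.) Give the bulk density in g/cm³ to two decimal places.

Porosity at depth: φ = 0.69·exp(−0.607×3.4) = 0.69×0.1270 = 0.0876
Bulk density: ρ_b = (1−φ)ρ_g + φ·ρ_f = 0.9124×2.71 + 0.0876×1.04
       = 2.473 + 0.091 = 2.564 g/cm³

2.56 g/cm³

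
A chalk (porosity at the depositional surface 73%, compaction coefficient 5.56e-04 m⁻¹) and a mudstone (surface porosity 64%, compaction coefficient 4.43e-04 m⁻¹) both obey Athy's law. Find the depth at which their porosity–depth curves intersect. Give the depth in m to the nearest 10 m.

1160 m

Working in km (1 km = 1000 m; c in km⁻¹ = c in m⁻¹ × 1000):
Set phi₀ₐ e^(−cₐz) = phi₀ᵦ e^(−cᵦz) ⇒ ln(phi₀ₐ/phi₀ᵦ) = (cₐ − cᵦ)·z
z = ln(0.73/0.64) / (0.556 − 0.443) = 0.1316 / 0.113 = 1.164 km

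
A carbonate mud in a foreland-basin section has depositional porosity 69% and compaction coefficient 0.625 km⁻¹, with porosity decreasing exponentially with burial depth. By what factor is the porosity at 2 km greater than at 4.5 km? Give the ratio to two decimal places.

4.77

n(Z₁)/n(Z₂) = e^(−k·Z₁)/e^(−k·Z₂) = e^{k(Z₂−Z₁)}
= exp(0.625 × 2.5) = exp(1.562) = 4.7707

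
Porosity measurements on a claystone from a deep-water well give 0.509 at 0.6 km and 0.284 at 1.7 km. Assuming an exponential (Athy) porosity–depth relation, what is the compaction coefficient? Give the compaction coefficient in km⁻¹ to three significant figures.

0.530 km⁻¹

Athy: φ(Z) = φ₀ e^(−βZ) ⇒ φ₁/φ₂ = e^{β(Z₂−Z₁)} ⇒ β = ln(φ₁/φ₂)/(Z₂−Z₁)
β = ln(0.509/0.284) / (1.7 − 0.6) = ln(1.792) / 1.1 = 0.5835 / 1.1 = 0.5304 km⁻¹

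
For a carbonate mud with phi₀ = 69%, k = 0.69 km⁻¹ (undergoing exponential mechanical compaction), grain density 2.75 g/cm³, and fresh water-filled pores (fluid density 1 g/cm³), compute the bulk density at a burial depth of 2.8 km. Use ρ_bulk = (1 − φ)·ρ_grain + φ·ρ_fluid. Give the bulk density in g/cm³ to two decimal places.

Porosity at depth: phi = 0.69·exp(−0.69×2.8) = 0.69×0.1449 = 0.1000
Bulk density: ρ_b = (1−phi)ρ_g + phi·ρ_f = 0.9000×2.75 + 0.1000×1
       = 2.475 + 0.100 = 2.575 g/cm³

2.58 g/cm³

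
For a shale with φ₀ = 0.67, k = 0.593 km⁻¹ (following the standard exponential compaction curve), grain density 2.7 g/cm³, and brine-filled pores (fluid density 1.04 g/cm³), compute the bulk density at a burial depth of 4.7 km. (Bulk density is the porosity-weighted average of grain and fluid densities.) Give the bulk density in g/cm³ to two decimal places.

Porosity at depth: φ = 0.67·exp(−0.593×4.7) = 0.67×0.0616 = 0.0413
Bulk density: ρ_b = (1−φ)ρ_g + φ·ρ_f = 0.9587×2.7 + 0.0413×1.04
       = 2.589 + 0.043 = 2.631 g/cm³

2.63 g/cm³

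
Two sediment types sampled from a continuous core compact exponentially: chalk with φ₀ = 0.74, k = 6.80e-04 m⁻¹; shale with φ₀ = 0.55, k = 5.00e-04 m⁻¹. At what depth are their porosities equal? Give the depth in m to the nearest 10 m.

Working in km (1 km = 1000 m; k in km⁻¹ = k in m⁻¹ × 1000):
Set φ₀ₐ e^(−kₐd) = φ₀ᵦ e^(−kᵦd) ⇒ ln(φ₀ₐ/φ₀ᵦ) = (kₐ − kᵦ)·d
d = ln(0.74/0.55) / (0.68 − 0.5) = 0.2967 / 0.18 = 1.649 km

1650 m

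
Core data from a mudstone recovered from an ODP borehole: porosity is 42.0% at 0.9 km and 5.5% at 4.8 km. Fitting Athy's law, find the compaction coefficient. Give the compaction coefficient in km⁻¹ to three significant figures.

Athy: φ(d) = φ₀ e^(−cd) ⇒ φ₁/φ₂ = e^{c(d₂−d₁)} ⇒ c = ln(φ₁/φ₂)/(d₂−d₁)
c = ln(0.42/0.055) / (4.8 − 0.9) = ln(7.636) / 3.9 = 2.0329 / 3.9 = 0.5213 km⁻¹

0.521 km⁻¹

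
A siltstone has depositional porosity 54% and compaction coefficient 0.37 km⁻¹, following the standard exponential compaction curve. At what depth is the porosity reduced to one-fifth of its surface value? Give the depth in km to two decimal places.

phi/phi₀ = 1/5 ⇒ exp(−k·d) = 1/5 ⇒ d = ln(5) / k
d = 1.6094 / 0.37 = 4.350 km

4.35 km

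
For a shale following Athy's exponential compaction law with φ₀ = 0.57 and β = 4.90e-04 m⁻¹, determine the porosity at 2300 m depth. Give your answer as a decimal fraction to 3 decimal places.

Working in km (1 km = 1000 m; β in km⁻¹ = β in m⁻¹ × 1000):
φ = φ₀·exp(−β·d) = 0.57 × exp(−0.49 × 2.3) = 0.57 × exp(−1.127)
  = 0.57 × 0.3240 = 0.1847

0.185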